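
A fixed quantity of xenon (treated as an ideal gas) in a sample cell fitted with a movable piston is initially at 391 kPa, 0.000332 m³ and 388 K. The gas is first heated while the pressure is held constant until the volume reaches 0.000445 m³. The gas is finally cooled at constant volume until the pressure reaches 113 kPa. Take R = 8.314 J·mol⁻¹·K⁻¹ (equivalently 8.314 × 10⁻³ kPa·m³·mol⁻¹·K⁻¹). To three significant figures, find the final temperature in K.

T₃ ≈ 150 K

P constant ⇒ V ∝ T: P₂ = P₁; T₂ = T₁·(V₂/V₁) = 520.1 K.
V constant ⇒ P ∝ T: V₃ = V₂; T₃ = T₂·(P₃/P₂) = 150.3 K.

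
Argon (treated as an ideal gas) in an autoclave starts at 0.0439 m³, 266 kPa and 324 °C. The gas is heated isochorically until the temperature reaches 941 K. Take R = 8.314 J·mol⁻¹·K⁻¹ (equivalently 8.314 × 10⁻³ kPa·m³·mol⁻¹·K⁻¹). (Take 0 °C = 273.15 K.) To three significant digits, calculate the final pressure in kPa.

P₂ ≈ 419 kPa

Convert: T₁ = 597.1 K.
Isochoric, so P/T is constant: V₂ = V₁; P₂ = P₁·(T₂/T₁) = 419.2 kPa.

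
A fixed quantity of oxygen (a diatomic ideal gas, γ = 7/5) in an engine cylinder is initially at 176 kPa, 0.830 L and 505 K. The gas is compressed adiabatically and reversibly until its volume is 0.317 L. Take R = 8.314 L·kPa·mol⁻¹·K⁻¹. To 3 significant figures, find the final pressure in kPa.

P₂ ≈ 677 kPa

Reversible adiabatic, γ = 7/5: T₂ = T₁·(V₁/V₂)^(γ−1) = 742.2 K; P₂ = P₁·(V₁/V₂)^γ = 677.2 kPa.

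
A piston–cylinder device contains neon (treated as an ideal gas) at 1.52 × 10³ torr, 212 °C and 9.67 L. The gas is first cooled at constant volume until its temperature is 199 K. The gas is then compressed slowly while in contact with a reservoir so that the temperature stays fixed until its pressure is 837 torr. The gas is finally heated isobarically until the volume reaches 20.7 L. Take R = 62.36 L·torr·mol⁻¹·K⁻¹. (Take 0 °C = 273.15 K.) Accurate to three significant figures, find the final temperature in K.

Convert: T₁ = 485.1 K.
Isochoric, so P/T is constant: V₂ = V₁; P₂ = P₁·(T₂/T₁) = 623.5 torr.
T constant ⇒ Boyle's law P V = const: T₃ = T₂; V₃ = V₂·(P₂/P₃) = 7.203 L.
P constant ⇒ V ∝ T: P₄ = P₃; T₄ = T₃·(V₄/V₃) = 571.9 K.

T₄ ≈ 572 K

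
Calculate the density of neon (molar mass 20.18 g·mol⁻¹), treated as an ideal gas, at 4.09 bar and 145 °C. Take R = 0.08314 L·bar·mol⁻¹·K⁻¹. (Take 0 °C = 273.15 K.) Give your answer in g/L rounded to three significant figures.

ρ ≈ 2.37 g/L

ρ = PM/(RT) = (4.09 × 20.18) / (0.08314 × 418.1)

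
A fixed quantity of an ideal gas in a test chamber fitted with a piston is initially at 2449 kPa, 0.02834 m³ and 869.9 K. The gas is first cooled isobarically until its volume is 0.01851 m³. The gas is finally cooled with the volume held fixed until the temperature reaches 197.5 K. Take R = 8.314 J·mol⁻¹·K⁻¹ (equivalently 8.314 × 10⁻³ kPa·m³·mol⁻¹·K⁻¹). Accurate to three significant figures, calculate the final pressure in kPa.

P₃ ≈ 851 kPa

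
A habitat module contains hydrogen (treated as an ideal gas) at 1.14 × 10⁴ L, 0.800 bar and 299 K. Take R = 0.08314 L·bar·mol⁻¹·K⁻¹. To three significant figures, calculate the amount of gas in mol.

n ≈ 367 mol

PV = nRT ⇒ n = PV/(RT) = (0.800 × 1.14e+04) / (0.08314 × 299)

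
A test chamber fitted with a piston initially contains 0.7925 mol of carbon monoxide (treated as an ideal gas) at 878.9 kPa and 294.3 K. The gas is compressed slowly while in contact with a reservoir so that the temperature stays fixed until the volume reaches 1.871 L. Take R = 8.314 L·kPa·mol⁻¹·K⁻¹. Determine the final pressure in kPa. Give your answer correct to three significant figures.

P₂ ≈ 1.04e+03 kPa

From PV = nRT: V₁ = nRT₁/P₁ = 2.206 L.
T constant ⇒ Boyle's law P V = const: T₂ = T₁; P₂ = P₁·(V₁/V₂) = 1036 kPa.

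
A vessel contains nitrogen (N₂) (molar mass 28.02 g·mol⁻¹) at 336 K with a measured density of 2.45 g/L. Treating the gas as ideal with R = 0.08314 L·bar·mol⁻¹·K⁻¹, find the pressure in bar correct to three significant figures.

P ≈ 2.44 bar

ρ = PM/(RT) ⇒ P = ρRT/M = (2.45 × 0.08314 × 336.0) / 28.02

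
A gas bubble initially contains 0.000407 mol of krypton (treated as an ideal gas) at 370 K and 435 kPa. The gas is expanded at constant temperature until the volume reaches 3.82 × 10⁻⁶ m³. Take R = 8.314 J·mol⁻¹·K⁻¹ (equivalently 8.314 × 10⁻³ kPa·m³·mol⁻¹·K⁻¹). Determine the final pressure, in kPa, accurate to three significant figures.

P₂ ≈ 328 kPa

From PV = nRT: V₁ = nRT₁/P₁ = 2.878e-06 m³.
Isothermal, so P V is constant: T₂ = T₁; P₂ = P₁·(V₁/V₂) = 327.8 kPa.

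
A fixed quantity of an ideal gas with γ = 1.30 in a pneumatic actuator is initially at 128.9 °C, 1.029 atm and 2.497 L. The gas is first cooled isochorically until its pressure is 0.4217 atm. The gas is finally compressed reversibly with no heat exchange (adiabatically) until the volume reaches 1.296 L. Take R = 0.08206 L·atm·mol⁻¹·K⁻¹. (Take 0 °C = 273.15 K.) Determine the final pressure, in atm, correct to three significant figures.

P₃ ≈ 0.989 atm

Convert: T₁ = 402.0 K.
Isochoric, so P/T is constant: V₂ = V₁; T₂ = T₁·(P₂/P₁) = 164.8 K.
Adiabatic (γ = 1.30), T V^(γ−1) and P V^γ constant: T₃ = T₂·(V₂/V₃)^(γ−1) = 200.6 K; P₃ = P₂·(V₂/V₃)^γ = 0.9891 atm.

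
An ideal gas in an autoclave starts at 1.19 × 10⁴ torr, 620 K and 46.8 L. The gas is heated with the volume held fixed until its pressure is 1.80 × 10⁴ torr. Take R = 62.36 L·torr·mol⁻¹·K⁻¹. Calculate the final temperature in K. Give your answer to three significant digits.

V constant ⇒ P ∝ T: V₂ = V₁; T₂ = T₁·(P₂/P₁) = 937.8 K.

T₂ ≈ 938 K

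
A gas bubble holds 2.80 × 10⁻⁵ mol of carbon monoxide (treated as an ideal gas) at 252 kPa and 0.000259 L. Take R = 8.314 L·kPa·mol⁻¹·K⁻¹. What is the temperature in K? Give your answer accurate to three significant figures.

T ≈ 280 K

PV = nRT ⇒ T = PV/(nR) = (252 × 0.000259) / (2.80e-05 × 8.314)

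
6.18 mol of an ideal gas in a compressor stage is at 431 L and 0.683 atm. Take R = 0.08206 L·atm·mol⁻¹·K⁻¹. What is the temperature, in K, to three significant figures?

PV = nRT ⇒ T = PV/(nR) = (0.683 × 431) / (6.18 × 0.08206)

T ≈ 580 K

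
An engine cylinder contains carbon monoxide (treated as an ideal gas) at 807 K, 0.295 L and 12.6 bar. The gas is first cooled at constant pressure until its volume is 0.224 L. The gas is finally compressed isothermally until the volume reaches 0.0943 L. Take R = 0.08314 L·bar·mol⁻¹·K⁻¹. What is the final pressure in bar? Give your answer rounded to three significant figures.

Isobaric, so V/T is constant: P₂ = P₁; T₂ = T₁·(V₂/V₁) = 612.8 K.
Isothermal, so P V is constant: T₃ = T₂; P₃ = P₂·(V₂/V₃) = 29.93 bar.

P₃ ≈ 29.9 bar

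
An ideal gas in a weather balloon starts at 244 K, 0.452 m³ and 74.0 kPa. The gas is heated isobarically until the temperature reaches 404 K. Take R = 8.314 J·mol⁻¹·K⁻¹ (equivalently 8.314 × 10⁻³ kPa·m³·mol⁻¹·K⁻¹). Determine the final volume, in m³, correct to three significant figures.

P constant ⇒ V ∝ T: P₂ = P₁; V₂ = V₁·(T₂/T₁) = 0.7484 m³.

V₂ ≈ 0.748 m³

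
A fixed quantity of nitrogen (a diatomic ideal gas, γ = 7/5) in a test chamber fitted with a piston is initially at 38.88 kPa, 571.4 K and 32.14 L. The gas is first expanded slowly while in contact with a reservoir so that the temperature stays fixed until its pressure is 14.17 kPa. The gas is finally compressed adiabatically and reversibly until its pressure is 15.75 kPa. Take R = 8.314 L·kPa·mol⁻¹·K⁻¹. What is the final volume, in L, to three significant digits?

T constant ⇒ Boyle's law P V = const: T₂ = T₁; V₂ = V₁·(P₁/P₂) = 88.19 L.
Adiabatic (γ = 7/5), T V^(γ−1) and P V^γ constant: T₃ = T₂·(P₃/P₂)^((γ−1)/γ) = 588.9 K; V₃ = V₂·(P₂/P₃)^(1/γ) = 81.77 L.

V₃ ≈ 81.8 L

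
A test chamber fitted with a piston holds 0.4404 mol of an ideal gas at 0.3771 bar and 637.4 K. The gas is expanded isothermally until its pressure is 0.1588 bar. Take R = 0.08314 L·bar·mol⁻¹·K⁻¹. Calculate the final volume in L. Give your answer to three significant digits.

From PV = nRT: V₁ = nRT₁/P₁ = 61.89 L.
T constant ⇒ Boyle's law P V = const: T₂ = T₁; V₂ = V₁·(P₁/P₂) = 147.0 L.

V₂ ≈ 147 L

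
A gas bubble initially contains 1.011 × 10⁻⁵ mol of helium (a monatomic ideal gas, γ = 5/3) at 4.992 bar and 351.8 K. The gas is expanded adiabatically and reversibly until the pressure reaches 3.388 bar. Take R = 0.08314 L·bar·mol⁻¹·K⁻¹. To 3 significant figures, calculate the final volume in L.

V₂ ≈ 7.47e-05 L

From PV = nRT: V₁ = nRT₁/P₁ = 5.924e-05 L.
Adiabatic (γ = 5/3), T V^(γ−1) and P V^γ constant: T₂ = T₁·(P₂/P₁)^((γ−1)/γ) = 301.3 K; V₂ = V₁·(P₁/P₂)^(1/γ) = 7.474e-05 L.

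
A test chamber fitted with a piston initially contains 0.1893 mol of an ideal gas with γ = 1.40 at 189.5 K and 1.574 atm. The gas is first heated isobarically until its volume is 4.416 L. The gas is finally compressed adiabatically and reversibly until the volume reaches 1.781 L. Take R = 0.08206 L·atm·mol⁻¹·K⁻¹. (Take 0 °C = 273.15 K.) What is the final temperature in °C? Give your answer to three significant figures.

T₃ ≈ 370 °C

From PV = nRT: V₁ = nRT₁/P₁ = 1.870 L.
P constant ⇒ V ∝ T: P₂ = P₁; T₂ = T₁·(V₂/V₁) = 447.5 K.
Reversible adiabatic, γ = 1.40: T₃ = T₂·(V₂/V₃)^(γ−1) = 643.4 K; P₃ = P₂·(V₂/V₃)^γ = 5.612 atm.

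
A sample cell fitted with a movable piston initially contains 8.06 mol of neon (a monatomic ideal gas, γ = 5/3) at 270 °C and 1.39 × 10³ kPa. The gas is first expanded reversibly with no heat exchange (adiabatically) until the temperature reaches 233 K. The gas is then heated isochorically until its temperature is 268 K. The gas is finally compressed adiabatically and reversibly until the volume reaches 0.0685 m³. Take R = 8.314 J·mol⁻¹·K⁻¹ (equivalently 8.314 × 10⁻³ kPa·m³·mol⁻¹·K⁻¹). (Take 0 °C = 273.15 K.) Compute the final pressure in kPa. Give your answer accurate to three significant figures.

P₄ ≈ 322 kPa

Convert: T₁ = 543.1 K.
From PV = nRT: V₁ = nRT₁/P₁ = 0.02618 m³.
Adiabatic (γ = 5/3), T V^(γ−1) and P V^γ constant: P₂ = P₁·(T₂/T₁)^(γ/(γ−1)) = 167.5 kPa; V₂ = V₁·(T₁/T₂)^(1/(γ−1)) = 0.09320 m³.
V constant ⇒ P ∝ T: V₃ = V₂; P₃ = P₂·(T₃/T₂) = 192.7 kPa.
Adiabatic (γ = 5/3), T V^(γ−1) and P V^γ constant: T₄ = T₃·(V₃/V₄)^(γ−1) = 329.1 K; P₄ = P₃·(V₃/V₄)^γ = 321.9 kPa.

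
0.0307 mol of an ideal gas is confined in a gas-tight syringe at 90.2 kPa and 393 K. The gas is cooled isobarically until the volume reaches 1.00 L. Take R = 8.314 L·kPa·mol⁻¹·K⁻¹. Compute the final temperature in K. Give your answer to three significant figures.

T₂ ≈ 353 K

From PV = nRT: V₁ = nRT₁/P₁ = 1.112 L.
P constant ⇒ V ∝ T: P₂ = P₁; T₂ = T₁·(V₂/V₁) = 353.4 K.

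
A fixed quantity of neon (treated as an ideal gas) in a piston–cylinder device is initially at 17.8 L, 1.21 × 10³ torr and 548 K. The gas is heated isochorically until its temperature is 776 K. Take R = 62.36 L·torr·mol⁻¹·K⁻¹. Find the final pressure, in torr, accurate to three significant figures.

Isochoric, so P/T is constant: V₂ = V₁; P₂ = P₁·(T₂/T₁) = 1713 torr.

P₂ ≈ 1.71e+03 torr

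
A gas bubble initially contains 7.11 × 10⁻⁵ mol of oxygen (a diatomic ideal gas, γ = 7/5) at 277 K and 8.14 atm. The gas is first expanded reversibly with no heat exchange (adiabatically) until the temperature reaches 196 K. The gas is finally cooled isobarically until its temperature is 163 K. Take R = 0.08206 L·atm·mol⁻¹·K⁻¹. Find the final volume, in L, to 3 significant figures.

V₃ ≈ 0.000392 L

From PV = nRT: V₁ = nRT₁/P₁ = 0.0001985 L.
Adiabatic (γ = 7/5), T V^(γ−1) and P V^γ constant: P₂ = P₁·(T₂/T₁)^(γ/(γ−1)) = 2.426 atm; V₂ = V₁·(T₁/T₂)^(1/(γ−1)) = 0.0004714 L.
Isobaric, so V/T is constant: P₃ = P₂; V₃ = V₂·(T₃/T₂) = 0.0003921 L.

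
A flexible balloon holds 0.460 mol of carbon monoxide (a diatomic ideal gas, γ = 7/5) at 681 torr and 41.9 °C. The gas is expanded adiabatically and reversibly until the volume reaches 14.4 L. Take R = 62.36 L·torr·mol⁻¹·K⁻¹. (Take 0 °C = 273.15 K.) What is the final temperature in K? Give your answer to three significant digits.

Convert: T₁ = 315.0 K.
From PV = nRT: V₁ = nRT₁/P₁ = 13.27 L.
Reversible adiabatic, γ = 7/5: T₂ = T₁·(V₁/V₂)^(γ−1) = 304.9 K; P₂ = P₁·(V₁/V₂)^γ = 607.4 torr.

T₂ ≈ 305 K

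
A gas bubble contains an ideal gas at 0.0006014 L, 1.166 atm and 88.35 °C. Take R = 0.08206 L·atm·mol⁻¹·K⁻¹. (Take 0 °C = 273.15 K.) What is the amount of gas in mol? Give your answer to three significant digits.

Convert: T = 361.50 K.
PV = nRT ⇒ n = PV/(RT) = (1.166 × 0.0006014) / (0.08206 × 361.50)

n ≈ 2.36e-05 mol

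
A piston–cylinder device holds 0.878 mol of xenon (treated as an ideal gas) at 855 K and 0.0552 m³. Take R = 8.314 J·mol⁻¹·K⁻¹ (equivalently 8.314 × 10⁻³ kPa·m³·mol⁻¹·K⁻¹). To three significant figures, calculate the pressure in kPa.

PV = nRT ⇒ P = nRT/V = (0.878 × 8.314 × 10⁻³ × 855) / 0.0552

P ≈ 113 kPa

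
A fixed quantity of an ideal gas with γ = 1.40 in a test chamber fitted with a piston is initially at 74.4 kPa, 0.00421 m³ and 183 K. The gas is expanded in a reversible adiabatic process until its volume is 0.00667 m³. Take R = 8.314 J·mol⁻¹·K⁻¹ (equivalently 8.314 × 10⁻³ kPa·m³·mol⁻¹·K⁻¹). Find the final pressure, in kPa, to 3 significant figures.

P₂ ≈ 39.1 kPa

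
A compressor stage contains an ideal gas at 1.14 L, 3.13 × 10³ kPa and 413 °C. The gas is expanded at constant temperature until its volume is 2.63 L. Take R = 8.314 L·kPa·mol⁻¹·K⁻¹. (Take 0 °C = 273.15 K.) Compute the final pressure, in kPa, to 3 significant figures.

Convert: T₁ = 686.1 K.
T constant ⇒ Boyle's law P V = const: T₂ = T₁; P₂ = P₁·(V₁/V₂) = 1357 kPa.

P₂ ≈ 1.36e+03 kPa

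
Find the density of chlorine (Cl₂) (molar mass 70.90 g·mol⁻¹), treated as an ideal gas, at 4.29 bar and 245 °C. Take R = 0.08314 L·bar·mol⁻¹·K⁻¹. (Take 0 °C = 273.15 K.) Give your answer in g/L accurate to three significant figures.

ρ = PM/(RT) = (4.29 × 70.90) / (0.08314 × 518.1)

ρ ≈ 7.06 g/L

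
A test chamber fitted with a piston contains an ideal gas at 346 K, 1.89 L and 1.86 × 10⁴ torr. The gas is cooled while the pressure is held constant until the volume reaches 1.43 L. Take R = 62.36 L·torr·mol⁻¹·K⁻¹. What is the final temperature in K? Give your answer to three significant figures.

P constant ⇒ V ∝ T: P₂ = P₁; T₂ = T₁·(V₂/V₁) = 261.8 K.

T₂ ≈ 262 K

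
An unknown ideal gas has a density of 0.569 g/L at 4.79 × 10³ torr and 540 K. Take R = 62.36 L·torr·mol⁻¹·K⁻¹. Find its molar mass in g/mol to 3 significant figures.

ρ = PM/(RT) ⇒ M = ρRT/P = (0.569 × 62.36 × 540.0) / 4.79e+03

M ≈ 4.00 g/mol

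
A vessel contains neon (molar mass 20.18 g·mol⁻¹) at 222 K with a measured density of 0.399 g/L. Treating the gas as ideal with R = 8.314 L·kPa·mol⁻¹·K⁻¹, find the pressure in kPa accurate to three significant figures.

ρ = PM/(RT) ⇒ P = ρRT/M = (0.399 × 8.314 × 222.0) / 20.18

P ≈ 36.5 kPa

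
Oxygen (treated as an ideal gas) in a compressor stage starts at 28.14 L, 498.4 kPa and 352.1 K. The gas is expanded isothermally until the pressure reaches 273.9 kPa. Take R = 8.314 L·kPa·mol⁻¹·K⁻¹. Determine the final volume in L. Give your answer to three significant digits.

T constant ⇒ Boyle's law P V = const: T₂ = T₁; V₂ = V₁·(P₁/P₂) = 51.20 L.

V₂ ≈ 51.2 L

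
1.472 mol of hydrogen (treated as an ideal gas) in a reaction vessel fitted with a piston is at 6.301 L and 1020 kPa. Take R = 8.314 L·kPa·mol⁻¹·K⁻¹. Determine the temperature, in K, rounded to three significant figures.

T ≈ 525 K

PV = nRT ⇒ T = PV/(nR) = (1020 × 6.301) / (1.472 × 8.314)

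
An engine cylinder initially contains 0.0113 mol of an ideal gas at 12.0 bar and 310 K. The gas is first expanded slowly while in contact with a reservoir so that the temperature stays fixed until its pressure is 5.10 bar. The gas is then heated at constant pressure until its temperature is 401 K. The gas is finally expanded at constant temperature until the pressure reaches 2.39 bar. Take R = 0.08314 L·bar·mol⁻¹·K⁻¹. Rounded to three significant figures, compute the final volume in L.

V₄ ≈ 0.158 L

From PV = nRT: V₁ = nRT₁/P₁ = 0.02427 L.
T constant ⇒ Boyle's law P V = const: T₂ = T₁; V₂ = V₁·(P₁/P₂) = 0.05711 L.
Isobaric, so V/T is constant: P₃ = P₂; V₃ = V₂·(T₃/T₂) = 0.07387 L.
T constant ⇒ Boyle's law P V = const: T₄ = T₃; V₄ = V₃·(P₃/P₄) = 0.1576 L.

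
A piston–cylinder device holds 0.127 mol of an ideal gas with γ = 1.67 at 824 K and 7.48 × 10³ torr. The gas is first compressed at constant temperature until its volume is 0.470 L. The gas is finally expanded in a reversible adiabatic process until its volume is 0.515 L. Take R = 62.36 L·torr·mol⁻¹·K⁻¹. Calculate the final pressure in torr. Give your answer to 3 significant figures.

From PV = nRT: V₁ = nRT₁/P₁ = 0.8724 L.
Isothermal, so P V is constant: T₂ = T₁; P₂ = P₁·(V₁/V₂) = 1.388e+04 torr.
Reversible adiabatic, γ = 1.67: T₃ = T₂·(V₂/V₃)^(γ−1) = 775.0 K; P₃ = P₂·(V₂/V₃)^γ = 1.192e+04 torr.

P₃ ≈ 1.19e+04 torr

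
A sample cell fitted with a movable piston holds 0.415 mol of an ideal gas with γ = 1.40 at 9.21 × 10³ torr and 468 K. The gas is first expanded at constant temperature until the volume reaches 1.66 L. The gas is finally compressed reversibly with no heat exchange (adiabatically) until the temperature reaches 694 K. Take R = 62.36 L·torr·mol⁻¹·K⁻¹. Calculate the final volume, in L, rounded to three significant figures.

From PV = nRT: V₁ = nRT₁/P₁ = 1.315 L.
Isothermal, so P V is constant: T₂ = T₁; P₂ = P₁·(V₁/V₂) = 7296 torr.
Adiabatic (γ = 1.40), T V^(γ−1) and P V^γ constant: P₃ = P₂·(T₃/T₂)^(γ/(γ−1)) = 2.897e+04 torr; V₃ = V₂·(T₂/T₃)^(1/(γ−1)) = 0.6199 L.

V₃ ≈ 0.620 L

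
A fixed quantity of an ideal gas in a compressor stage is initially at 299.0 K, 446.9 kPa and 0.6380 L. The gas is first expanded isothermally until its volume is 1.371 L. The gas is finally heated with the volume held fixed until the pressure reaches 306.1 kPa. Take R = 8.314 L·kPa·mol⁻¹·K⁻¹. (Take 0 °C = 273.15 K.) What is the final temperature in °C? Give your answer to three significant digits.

T₃ ≈ 167 °C

T constant ⇒ Boyle's law P V = const: T₂ = T₁; P₂ = P₁·(V₁/V₂) = 208.0 kPa.
V constant ⇒ P ∝ T: V₃ = V₂; T₃ = T₂·(P₃/P₂) = 440.1 K.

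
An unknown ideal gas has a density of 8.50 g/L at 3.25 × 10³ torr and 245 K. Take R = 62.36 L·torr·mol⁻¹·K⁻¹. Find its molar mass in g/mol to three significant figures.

ρ = PM/(RT) ⇒ M = ρRT/P = (8.50 × 62.36 × 245.0) / 3.25e+03

M ≈ 40.0 g/mol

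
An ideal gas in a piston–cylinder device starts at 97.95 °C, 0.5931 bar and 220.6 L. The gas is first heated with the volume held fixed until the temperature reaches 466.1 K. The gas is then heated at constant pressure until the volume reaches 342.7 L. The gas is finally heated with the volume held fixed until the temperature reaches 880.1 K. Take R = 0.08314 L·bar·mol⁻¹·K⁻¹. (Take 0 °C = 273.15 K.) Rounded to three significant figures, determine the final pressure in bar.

Convert: T₁ = 371.1 K.
Isochoric, so P/T is constant: V₂ = V₁; P₂ = P₁·(T₂/T₁) = 0.7449 bar.
P constant ⇒ V ∝ T: P₃ = P₂; T₃ = T₂·(V₃/V₂) = 724.1 K.
Isochoric, so P/T is constant: V₄ = V₃; P₄ = P₃·(T₄/T₃) = 0.9054 bar.

P₄ ≈ 0.905 bar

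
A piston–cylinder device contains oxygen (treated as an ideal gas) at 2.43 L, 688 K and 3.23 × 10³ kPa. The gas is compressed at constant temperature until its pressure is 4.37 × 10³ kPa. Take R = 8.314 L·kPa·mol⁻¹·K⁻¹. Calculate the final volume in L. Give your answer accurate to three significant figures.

V₂ ≈ 1.80 L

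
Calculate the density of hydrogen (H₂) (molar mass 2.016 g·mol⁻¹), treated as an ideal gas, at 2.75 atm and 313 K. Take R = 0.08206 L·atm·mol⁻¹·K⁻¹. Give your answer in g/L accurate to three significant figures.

ρ = PM/(RT) = (2.75 × 2.016) / (0.08206 × 313.0)

ρ ≈ 0.216 g/L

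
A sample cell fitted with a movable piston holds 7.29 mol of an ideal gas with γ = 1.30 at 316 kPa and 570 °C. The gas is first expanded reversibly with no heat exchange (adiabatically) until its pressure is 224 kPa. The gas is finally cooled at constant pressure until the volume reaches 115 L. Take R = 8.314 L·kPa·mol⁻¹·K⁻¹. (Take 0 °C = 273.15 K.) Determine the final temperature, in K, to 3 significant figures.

T₃ ≈ 425 K

Convert: T₁ = 843.1 K.
From PV = nRT: V₁ = nRT₁/P₁ = 161.7 L.
Adiabatic (γ = 1.30), T V^(γ−1) and P V^γ constant: T₂ = T₁·(P₂/P₁)^((γ−1)/γ) = 778.8 K; V₂ = V₁·(P₁/P₂)^(1/γ) = 210.7 L.
P constant ⇒ V ∝ T: P₃ = P₂; T₃ = T₂·(V₃/V₂) = 425.0 K.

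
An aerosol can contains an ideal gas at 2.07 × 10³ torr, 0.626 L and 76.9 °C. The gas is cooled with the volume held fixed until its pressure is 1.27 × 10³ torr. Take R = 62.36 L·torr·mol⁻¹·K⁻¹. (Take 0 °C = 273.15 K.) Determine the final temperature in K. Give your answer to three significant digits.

T₂ ≈ 215 K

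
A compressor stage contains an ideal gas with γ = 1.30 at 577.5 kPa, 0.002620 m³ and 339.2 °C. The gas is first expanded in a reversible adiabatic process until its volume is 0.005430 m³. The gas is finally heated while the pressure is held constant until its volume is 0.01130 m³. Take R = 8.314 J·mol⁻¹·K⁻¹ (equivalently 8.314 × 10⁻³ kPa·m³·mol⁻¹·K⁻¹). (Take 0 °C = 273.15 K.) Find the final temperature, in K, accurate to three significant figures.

T₃ ≈ 1.02e+03 K

Convert: T₁ = 612.3 K.
Reversible adiabatic, γ = 1.30: T₂ = T₁·(V₁/V₂)^(γ−1) = 492.1 K; P₂ = P₁·(V₁/V₂)^γ = 223.9 kPa.
Isobaric, so V/T is constant: P₃ = P₂; T₃ = T₂·(V₃/V₂) = 1024 K.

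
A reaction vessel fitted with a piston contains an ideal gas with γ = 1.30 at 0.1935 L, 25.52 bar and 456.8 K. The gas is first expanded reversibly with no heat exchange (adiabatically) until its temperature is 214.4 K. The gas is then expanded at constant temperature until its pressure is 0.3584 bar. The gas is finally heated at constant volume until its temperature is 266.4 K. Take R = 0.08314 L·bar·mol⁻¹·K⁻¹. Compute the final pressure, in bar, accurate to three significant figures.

P₄ ≈ 0.445 bar

Adiabatic (γ = 1.30), T V^(γ−1) and P V^γ constant: P₂ = P₁·(T₂/T₁)^(γ/(γ−1)) = 0.9624 bar; V₂ = V₁·(T₁/T₂)^(1/(γ−1)) = 2.408 L.
T constant ⇒ Boyle's law P V = const: T₃ = T₂; V₃ = V₂·(P₂/P₃) = 6.467 L.
V constant ⇒ P ∝ T: V₄ = V₃; P₄ = P₃·(T₄/T₃) = 0.4453 bar.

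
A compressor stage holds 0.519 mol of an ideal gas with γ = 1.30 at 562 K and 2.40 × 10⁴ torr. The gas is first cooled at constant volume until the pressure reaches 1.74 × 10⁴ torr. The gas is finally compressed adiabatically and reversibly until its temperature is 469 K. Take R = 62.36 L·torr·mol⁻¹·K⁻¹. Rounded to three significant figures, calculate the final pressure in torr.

P₃ ≈ 3.20e+04 torr

From PV = nRT: V₁ = nRT₁/P₁ = 0.7579 L.
Isochoric, so P/T is constant: V₂ = V₁; T₂ = T₁·(P₂/P₁) = 407.4 K.
Adiabatic (γ = 1.30), T V^(γ−1) and P V^γ constant: P₃ = P₂·(T₃/T₂)^(γ/(γ−1)) = 3.201e+04 torr; V₃ = V₂·(T₂/T₃)^(1/(γ−1)) = 0.4742 L.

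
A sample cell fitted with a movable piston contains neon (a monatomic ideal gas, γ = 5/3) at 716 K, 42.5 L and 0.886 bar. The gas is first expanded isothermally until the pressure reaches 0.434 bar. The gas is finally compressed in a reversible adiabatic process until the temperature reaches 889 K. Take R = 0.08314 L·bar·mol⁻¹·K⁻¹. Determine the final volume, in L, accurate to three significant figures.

V₃ ≈ 62.7 L

T constant ⇒ Boyle's law P V = const: T₂ = T₁; V₂ = V₁·(P₁/P₂) = 86.76 L.
Adiabatic (γ = 5/3), T V^(γ−1) and P V^γ constant: P₃ = P₂·(T₃/T₂)^(γ/(γ−1)) = 0.7455 bar; V₃ = V₂·(T₂/T₃)^(1/(γ−1)) = 62.71 L.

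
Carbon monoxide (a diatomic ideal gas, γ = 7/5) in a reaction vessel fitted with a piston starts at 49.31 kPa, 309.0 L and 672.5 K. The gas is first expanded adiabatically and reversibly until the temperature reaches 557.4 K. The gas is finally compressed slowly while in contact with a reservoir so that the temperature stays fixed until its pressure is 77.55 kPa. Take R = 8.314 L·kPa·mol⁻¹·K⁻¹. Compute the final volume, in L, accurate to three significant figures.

V₃ ≈ 163 L

Adiabatic (γ = 7/5), T V^(γ−1) and P V^γ constant: P₂ = P₁·(T₂/T₁)^(γ/(γ−1)) = 25.56 kPa; V₂ = V₁·(T₁/T₂)^(1/(γ−1)) = 494.1 L.
Isothermal, so P V is constant: T₃ = T₂; V₃ = V₂·(P₂/P₃) = 162.8 L.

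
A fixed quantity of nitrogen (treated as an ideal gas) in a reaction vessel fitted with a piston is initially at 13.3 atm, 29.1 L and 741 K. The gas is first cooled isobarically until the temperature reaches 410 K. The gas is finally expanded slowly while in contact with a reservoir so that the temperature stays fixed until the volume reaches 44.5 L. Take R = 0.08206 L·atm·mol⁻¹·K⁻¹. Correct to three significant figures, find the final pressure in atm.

Isobaric, so V/T is constant: P₂ = P₁; V₂ = V₁·(T₂/T₁) = 16.10 L.
T constant ⇒ Boyle's law P V = const: T₃ = T₂; P₃ = P₂·(V₂/V₃) = 4.812 atm.

P₃ ≈ 4.81 atm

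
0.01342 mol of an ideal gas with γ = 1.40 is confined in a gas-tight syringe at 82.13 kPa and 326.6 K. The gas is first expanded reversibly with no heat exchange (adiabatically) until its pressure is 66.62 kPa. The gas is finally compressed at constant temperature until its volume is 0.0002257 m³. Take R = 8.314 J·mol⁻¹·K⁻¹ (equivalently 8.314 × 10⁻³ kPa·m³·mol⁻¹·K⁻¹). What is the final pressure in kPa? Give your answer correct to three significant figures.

P₃ ≈ 152 kPa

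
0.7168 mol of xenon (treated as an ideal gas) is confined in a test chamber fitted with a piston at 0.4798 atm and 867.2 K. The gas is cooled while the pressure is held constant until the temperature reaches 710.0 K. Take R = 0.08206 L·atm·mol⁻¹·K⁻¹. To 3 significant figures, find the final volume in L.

V₂ ≈ 87.0 L

From PV = nRT: V₁ = nRT₁/P₁ = 106.3 L.
Isobaric, so V/T is constant: P₂ = P₁; V₂ = V₁·(T₂/T₁) = 87.04 L.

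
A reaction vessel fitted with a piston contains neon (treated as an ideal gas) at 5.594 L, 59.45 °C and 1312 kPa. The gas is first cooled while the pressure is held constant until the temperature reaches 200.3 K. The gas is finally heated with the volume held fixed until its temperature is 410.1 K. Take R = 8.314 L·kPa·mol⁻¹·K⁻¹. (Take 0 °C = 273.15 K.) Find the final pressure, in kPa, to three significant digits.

P₃ ≈ 2.69e+03 kPa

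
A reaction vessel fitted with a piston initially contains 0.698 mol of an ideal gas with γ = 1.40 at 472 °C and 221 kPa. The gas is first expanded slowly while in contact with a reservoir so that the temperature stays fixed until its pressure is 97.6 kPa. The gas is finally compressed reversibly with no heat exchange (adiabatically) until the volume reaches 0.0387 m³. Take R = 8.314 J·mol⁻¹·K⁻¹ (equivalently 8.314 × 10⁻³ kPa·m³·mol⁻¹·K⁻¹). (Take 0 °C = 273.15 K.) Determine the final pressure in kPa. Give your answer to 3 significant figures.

P₃ ≈ 118 kPa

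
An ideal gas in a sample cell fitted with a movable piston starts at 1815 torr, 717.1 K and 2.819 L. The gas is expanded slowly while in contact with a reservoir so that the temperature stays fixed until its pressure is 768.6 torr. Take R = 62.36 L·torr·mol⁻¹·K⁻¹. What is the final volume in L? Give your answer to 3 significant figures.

V₂ ≈ 6.66 L

Isothermal, so P V is constant: T₂ = T₁; V₂ = V₁·(P₁/P₂) = 6.657 L.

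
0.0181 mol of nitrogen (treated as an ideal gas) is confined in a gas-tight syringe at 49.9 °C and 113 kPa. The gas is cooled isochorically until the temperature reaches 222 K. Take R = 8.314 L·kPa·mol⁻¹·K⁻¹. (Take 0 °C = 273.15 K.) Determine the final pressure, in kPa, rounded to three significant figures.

Convert: T₁ = 323.0 K.
From PV = nRT: V₁ = nRT₁/P₁ = 0.4302 L.
Isochoric, so P/T is constant: V₂ = V₁; P₂ = P₁·(T₂/T₁) = 77.65 kPa.

P₂ ≈ 77.7 kPa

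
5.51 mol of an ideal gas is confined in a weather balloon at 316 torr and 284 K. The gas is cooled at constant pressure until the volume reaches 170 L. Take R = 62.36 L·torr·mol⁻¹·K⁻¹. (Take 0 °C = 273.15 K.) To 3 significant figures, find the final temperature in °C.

T₂ ≈ -117 °C

From PV = nRT: V₁ = nRT₁/P₁ = 308.8 L.
P constant ⇒ V ∝ T: P₂ = P₁; T₂ = T₁·(V₂/V₁) = 156.3 K.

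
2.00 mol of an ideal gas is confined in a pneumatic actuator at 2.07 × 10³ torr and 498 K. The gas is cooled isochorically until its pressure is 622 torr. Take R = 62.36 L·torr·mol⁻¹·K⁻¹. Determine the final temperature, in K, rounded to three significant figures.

T₂ ≈ 150 K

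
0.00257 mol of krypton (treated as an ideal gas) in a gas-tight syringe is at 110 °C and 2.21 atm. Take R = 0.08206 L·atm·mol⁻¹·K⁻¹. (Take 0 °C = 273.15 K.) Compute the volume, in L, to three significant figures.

V ≈ 0.0366 L

Convert: T = 383.15 K.
PV = nRT ⇒ V = nRT/P = (0.00257 × 0.08206 × 383.15) / 2.21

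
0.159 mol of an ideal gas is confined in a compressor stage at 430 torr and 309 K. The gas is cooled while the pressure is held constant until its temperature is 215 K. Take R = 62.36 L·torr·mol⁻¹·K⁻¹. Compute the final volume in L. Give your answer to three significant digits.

From PV = nRT: V₁ = nRT₁/P₁ = 7.125 L.
Isobaric, so V/T is constant: P₂ = P₁; V₂ = V₁·(T₂/T₁) = 4.958 L.

V₂ ≈ 4.96 L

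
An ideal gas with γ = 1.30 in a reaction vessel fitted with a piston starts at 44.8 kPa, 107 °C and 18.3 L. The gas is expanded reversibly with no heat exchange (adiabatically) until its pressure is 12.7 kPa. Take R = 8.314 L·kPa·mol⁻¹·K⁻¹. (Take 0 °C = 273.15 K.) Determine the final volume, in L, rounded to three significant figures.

Convert: T₁ = 380.1 K.
Reversible adiabatic, γ = 1.30: T₂ = T₁·(P₂/P₁)^((γ−1)/γ) = 284.2 K; V₂ = V₁·(P₁/P₂)^(1/γ) = 48.26 L.

V₂ ≈ 48.3 L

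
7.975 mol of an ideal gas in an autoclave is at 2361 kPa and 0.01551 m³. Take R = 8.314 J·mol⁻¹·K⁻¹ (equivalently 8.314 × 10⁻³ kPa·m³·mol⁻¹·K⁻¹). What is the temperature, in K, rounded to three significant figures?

T ≈ 552 K

PV = nRT ⇒ T = PV/(nR) = (2361 × 0.01551) / (7.975 × 8.314 × 10⁻³)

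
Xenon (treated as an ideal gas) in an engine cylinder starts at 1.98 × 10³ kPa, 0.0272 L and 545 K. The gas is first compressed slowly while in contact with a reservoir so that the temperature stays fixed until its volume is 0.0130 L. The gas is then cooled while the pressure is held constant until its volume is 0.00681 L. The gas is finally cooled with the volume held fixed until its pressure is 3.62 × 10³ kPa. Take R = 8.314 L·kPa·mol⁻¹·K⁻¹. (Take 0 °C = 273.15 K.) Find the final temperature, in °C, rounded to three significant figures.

T₄ ≈ -23.7 °C

T constant ⇒ Boyle's law P V = const: T₂ = T₁; P₂ = P₁·(V₁/V₂) = 4143 kPa.
P constant ⇒ V ∝ T: P₃ = P₂; T₃ = T₂·(V₃/V₂) = 285.5 K.
Isochoric, so P/T is constant: V₄ = V₃; T₄ = T₃·(P₄/P₃) = 249.5 K.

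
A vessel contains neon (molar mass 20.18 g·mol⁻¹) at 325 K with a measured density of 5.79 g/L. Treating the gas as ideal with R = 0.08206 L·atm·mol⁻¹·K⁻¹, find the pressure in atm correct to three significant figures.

ρ = PM/(RT) ⇒ P = ρRT/M = (5.79 × 0.08206 × 325.0) / 20.18

P ≈ 7.65 atm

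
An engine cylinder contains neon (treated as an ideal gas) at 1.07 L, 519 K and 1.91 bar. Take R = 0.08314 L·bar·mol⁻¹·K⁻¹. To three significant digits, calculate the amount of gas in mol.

PV = nRT ⇒ n = PV/(RT) = (1.91 × 1.07) / (0.08314 × 519)

n ≈ 0.0474 mol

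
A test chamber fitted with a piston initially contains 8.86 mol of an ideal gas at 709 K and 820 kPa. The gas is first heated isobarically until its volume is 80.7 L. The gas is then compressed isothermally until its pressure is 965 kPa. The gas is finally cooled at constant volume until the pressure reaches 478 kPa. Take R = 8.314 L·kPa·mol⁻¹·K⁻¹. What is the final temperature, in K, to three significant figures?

From PV = nRT: V₁ = nRT₁/P₁ = 63.69 L.
Isobaric, so V/T is constant: P₂ = P₁; T₂ = T₁·(V₂/V₁) = 898.3 K.
T constant ⇒ Boyle's law P V = const: T₃ = T₂; V₃ = V₂·(P₂/P₃) = 68.57 L.
V constant ⇒ P ∝ T: V₄ = V₃; T₄ = T₃·(P₄/P₃) = 445.0 K.

T₄ ≈ 445 K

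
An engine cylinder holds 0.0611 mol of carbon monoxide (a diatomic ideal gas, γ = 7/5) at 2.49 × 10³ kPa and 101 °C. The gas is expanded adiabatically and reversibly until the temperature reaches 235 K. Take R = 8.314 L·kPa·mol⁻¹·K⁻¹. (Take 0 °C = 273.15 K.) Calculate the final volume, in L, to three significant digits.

V₂ ≈ 0.244 L

Convert: T₁ = 374.1 K.
From PV = nRT: V₁ = nRT₁/P₁ = 0.07633 L.
Reversible adiabatic, γ = 7/5: P₂ = P₁·(T₂/T₁)^(γ/(γ−1)) = 489.0 kPa; V₂ = V₁·(T₁/T₂)^(1/(γ−1)) = 0.2441 L.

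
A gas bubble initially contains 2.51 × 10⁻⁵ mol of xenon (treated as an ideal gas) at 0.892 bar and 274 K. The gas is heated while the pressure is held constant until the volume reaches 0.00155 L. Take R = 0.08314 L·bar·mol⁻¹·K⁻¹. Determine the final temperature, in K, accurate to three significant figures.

From PV = nRT: V₁ = nRT₁/P₁ = 0.0006410 L.
P constant ⇒ V ∝ T: P₂ = P₁; T₂ = T₁·(V₂/V₁) = 662.5 K.

T₂ ≈ 663 K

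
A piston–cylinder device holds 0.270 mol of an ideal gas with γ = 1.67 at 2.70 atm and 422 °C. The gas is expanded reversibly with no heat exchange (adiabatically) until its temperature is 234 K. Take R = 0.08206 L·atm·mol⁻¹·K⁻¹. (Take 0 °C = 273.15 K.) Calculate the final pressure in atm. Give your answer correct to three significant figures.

P₂ ≈ 0.179 atm

Convert: T₁ = 695.1 K.
From PV = nRT: V₁ = nRT₁/P₁ = 5.704 L.
Adiabatic (γ = 1.67), T V^(γ−1) and P V^γ constant: P₂ = P₁·(T₂/T₁)^(γ/(γ−1)) = 0.1790 atm; V₂ = V₁·(T₁/T₂)^(1/(γ−1)) = 28.97 L.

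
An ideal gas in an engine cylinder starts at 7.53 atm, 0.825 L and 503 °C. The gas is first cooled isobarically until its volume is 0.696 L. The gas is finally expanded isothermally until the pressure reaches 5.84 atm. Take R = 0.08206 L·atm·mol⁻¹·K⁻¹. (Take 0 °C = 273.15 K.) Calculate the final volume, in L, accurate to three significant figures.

V₃ ≈ 0.897 L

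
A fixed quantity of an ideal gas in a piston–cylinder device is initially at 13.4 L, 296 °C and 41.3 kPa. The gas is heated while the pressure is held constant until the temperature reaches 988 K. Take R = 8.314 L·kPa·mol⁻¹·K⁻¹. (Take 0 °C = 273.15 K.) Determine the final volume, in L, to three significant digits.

Convert: T₁ = 569.1 K.
Isobaric, so V/T is constant: P₂ = P₁; V₂ = V₁·(T₂/T₁) = 23.26 L.

V₂ ≈ 23.3 L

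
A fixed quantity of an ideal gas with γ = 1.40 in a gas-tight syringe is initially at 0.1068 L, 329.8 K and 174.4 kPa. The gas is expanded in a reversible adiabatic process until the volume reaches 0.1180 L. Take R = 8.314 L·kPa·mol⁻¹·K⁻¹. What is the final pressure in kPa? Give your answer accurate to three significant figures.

P₂ ≈ 152 kPa

Adiabatic (γ = 1.40), T V^(γ−1) and P V^γ constant: T₂ = T₁·(V₁/V₂)^(γ−1) = 316.9 K; P₂ = P₁·(V₁/V₂)^γ = 151.7 kPa.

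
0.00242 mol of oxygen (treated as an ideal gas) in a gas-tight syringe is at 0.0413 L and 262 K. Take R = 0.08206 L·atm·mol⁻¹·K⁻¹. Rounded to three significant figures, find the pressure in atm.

PV = nRT ⇒ P = nRT/V = (0.00242 × 0.08206 × 262) / 0.0413

P ≈ 1.26 atm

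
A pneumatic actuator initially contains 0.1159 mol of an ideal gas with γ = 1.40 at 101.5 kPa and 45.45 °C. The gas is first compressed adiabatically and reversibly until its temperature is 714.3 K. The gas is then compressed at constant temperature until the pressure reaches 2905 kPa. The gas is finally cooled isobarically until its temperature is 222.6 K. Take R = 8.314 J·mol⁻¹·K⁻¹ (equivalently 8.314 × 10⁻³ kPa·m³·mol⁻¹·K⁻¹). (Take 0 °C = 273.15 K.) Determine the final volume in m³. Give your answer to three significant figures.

V₄ ≈ 7.38e-05 m³

Convert: T₁ = 318.6 K.
From PV = nRT: V₁ = nRT₁/P₁ = 0.003025 m³.
Adiabatic (γ = 1.40), T V^(γ−1) and P V^γ constant: P₂ = P₁·(T₂/T₁)^(γ/(γ−1)) = 1713 kPa; V₂ = V₁·(T₁/T₂)^(1/(γ−1)) = 0.0004019 m³.
Isothermal, so P V is constant: T₃ = T₂; V₃ = V₂·(P₂/P₃) = 0.0002369 m³.
Isobaric, so V/T is constant: P₄ = P₃; V₄ = V₃·(T₄/T₃) = 7.384e-05 m³.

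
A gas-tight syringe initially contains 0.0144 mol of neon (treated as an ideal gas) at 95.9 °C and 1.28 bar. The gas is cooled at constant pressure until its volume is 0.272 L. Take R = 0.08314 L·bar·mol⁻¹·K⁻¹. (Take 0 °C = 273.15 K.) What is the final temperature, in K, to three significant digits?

T₂ ≈ 291 K

Convert: T₁ = 369.0 K.
From PV = nRT: V₁ = nRT₁/P₁ = 0.3452 L.
Isobaric, so V/T is constant: P₂ = P₁; T₂ = T₁·(V₂/V₁) = 290.8 K.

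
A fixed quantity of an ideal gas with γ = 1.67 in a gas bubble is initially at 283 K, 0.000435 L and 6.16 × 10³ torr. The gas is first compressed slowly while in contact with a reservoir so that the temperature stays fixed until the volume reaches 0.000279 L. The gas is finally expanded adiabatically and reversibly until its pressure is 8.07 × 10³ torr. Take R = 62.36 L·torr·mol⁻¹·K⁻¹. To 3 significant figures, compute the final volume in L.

V₃ ≈ 0.000310 L

T constant ⇒ Boyle's law P V = const: T₂ = T₁; P₂ = P₁·(V₁/V₂) = 9604 torr.
Adiabatic (γ = 1.67), T V^(γ−1) and P V^γ constant: T₃ = T₂·(P₃/P₂)^((γ−1)/γ) = 263.9 K; V₃ = V₂·(P₂/P₃)^(1/γ) = 0.0003096 L.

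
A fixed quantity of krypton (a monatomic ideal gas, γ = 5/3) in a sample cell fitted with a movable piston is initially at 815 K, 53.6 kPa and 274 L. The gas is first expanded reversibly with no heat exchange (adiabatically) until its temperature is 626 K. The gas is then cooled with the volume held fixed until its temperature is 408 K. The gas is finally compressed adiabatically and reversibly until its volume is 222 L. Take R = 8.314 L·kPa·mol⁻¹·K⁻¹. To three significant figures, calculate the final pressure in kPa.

P₄ ≈ 49.6 kPa

Reversible adiabatic, γ = 5/3: P₂ = P₁·(T₂/T₁)^(γ/(γ−1)) = 27.71 kPa; V₂ = V₁·(T₁/T₂)^(1/(γ−1)) = 407.0 L.
Isochoric, so P/T is constant: V₃ = V₂; P₃ = P₂·(T₃/T₂) = 18.06 kPa.
Reversible adiabatic, γ = 5/3: T₄ = T₃·(V₃/V₄)^(γ−1) = 611.2 K; P₄ = P₃·(V₃/V₄)^γ = 49.61 kPa.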